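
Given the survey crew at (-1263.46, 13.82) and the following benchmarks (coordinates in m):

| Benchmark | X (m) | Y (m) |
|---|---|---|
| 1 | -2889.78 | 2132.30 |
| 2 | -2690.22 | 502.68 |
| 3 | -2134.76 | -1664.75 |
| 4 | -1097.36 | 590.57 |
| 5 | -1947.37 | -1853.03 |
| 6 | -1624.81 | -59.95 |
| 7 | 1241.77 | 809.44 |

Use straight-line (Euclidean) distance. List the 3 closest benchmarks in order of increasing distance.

Distances from (-1263.46, 13.82):
1: 2670.74 m
2: 1508.19 m
3: 1891.23 m
4: 600.19 m
5: 1988.18 m
6: 368.80 m
7: 2628.53 m
Sorted: 6 (368.80 m) < 4 (600.19 m) < 2 (1508.19 m) < 3 (1891.23 m) < 5 (1988.18 m) < …

6, 4, 2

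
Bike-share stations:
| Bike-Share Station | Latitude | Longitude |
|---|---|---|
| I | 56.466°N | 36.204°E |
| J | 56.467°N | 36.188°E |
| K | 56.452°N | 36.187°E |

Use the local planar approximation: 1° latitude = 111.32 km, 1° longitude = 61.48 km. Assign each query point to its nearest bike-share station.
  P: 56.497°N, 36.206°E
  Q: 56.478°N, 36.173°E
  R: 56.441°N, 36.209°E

P→I; Q→J; R→K

P at 56.497°N, 36.206°E:
  I: 3.453 km
  J: 3.518 km
  K: 5.144 km
  → nearest: I (3.453 km)
Q at 56.478°N, 36.173°E:
  I: 2.327 km
  J: 1.533 km
  K: 3.020 km
  → nearest: J (1.533 km)
R at 56.441°N, 36.209°E:
  I: 2.800 km
  J: 3.169 km
  K: 1.825 km
  → nearest: K (1.825 km)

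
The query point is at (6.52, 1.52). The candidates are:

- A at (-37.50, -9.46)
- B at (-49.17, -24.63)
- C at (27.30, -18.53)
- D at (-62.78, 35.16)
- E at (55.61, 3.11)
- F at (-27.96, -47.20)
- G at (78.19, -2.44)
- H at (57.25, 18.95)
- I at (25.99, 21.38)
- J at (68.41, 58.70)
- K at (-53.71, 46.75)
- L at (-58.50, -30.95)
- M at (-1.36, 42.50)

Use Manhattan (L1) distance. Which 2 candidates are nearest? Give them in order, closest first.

Distances from (6.52, 1.52):
A: 55.00
B: 81.84
C: 40.83
D: 102.94
E: 50.68
F: 83.20
G: 75.63
H: 68.16
I: 39.33
J: 119.07
K: 105.46
L: 97.49
M: 48.86
Sorted: I (39.33) < C (40.83) < M (48.86) < E (50.68) < …

I, C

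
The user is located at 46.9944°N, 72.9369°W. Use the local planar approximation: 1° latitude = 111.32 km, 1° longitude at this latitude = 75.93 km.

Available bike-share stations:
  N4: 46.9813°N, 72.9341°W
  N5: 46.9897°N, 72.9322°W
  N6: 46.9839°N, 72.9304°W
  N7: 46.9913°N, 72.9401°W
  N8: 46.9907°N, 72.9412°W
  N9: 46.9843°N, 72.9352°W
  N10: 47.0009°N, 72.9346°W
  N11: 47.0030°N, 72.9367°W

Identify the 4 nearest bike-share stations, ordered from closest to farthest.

N7, N8, N5, N10

Distances from 46.9944°N, 72.9369°W:
N4: √((-0.0131·111.32)² + (0.0028·75.93)²) = √(2.126616 + 0.045200) = 1.4737 km
N5: √((-0.0047·111.32)² + (0.0047·75.93)²) = √(0.273742 + 0.127357) = 0.6333 km
N6: √((-0.0105·111.32)² + (0.0065·75.93)²) = √(1.366234 + 0.243587) = 1.2688 km
N7: √((-0.0031·111.32)² + (-0.0032·75.93)²) = √(0.119088 + 0.059037) = 0.4220 km
N8: √((-0.0037·111.32)² + (-0.0043·75.93)²) = √(0.169648 + 0.106602) = 0.5256 km
N9: √((-0.0101·111.32)² + (0.0017·75.93)²) = √(1.264122 + 0.016662) = 1.1317 km
N10: √((0.0065·111.32)² + (0.0023·75.93)²) = √(0.523568 + 0.030499) = 0.7444 km
N11: √((0.0086·111.32)² + (0.0002·75.93)²) = √(0.916523 + 0.000231) = 0.9575 km
Sorted: N7 (0.4220 km) < N8 (0.5256 km) < N5 (0.6333 km) < N10 (0.7444 km) < N11 (0.9575 km) < N9 (1.1317 km) < …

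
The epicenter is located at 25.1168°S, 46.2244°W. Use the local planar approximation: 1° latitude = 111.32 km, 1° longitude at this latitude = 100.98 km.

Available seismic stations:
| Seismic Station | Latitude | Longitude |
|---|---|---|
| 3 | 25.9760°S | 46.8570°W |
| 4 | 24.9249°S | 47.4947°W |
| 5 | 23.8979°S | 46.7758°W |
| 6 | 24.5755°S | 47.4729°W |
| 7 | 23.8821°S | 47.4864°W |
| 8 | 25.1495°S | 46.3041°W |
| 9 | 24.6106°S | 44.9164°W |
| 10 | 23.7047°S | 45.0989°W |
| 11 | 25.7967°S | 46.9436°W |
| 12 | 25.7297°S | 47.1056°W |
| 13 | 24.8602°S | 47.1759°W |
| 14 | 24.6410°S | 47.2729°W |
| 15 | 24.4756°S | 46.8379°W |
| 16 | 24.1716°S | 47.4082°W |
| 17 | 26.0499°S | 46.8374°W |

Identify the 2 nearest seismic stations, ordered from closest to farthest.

Distances from 25.1168°S, 46.2244°W:
3: √((-0.8592·111.32)² + (-0.6326·100.98)²) = √(9148.184862 + 4080.647756) = 115.0167 km
4: √((0.1919·111.32)² + (-1.2703·100.98)²) = √(456.348203 + 16454.448431) = 130.0415 km
5: √((1.2189·111.32)² + (-0.5514·100.98)²) = √(18411.219232 + 3100.303826) = 146.6681 km
6: √((0.5413·111.32)² + (-1.2485·100.98)²) = √(3630.968234 + 15894.534967) = 139.7337 km
7: √((1.2347·111.32)² + (-1.2620·100.98)²) = √(18891.623930 + 16240.127799) = 187.4347 km
8: √((-0.0327·111.32)² + (-0.0797·100.98)²) = √(13.250794 + 64.772010) = 8.8331 km
9: √((0.5062·111.32)² + (1.3080·100.98)²) = √(3175.343237 + 17445.612458) = 143.6000 km
10: √((1.4121·111.32)² + (1.1255·100.98)²) = √(24710.259222 + 12917.002136) = 193.9775 km
11: √((-0.6799·111.32)² + (-0.7192·100.98)²) = √(5728.441438 + 5274.363899) = 104.8943 km
12: √((-0.6129·111.32)² + (-0.8812·100.98)²) = √(4655.063805 + 7918.076798) = 112.1300 km
13: √((0.2566·111.32)² + (-0.9515·100.98)²) = √(815.942772 + 9231.841041) = 100.2386 km
14: √((0.4758·111.32)² + (-1.0485·100.98)²) = √(2805.403088 + 11210.051359) = 118.3869 km
15: √((0.6412·111.32)² + (-0.6135·100.98)²) = √(5094.873702 + 3837.954899) = 94.5136 km
16: √((0.9452·111.32)² + (-1.1838·100.98)²) = √(11071.177692 + 14289.841246) = 159.2514 km
17: √((-0.9331·111.32)² + (-0.6130·100.98)²) = √(10789.536143 + 3831.701613) = 120.9183 km
Sorted: 8 (8.8331 km) < 15 (94.5136 km) < 13 (100.2386 km) < 11 (104.8943 km) < …

8, 15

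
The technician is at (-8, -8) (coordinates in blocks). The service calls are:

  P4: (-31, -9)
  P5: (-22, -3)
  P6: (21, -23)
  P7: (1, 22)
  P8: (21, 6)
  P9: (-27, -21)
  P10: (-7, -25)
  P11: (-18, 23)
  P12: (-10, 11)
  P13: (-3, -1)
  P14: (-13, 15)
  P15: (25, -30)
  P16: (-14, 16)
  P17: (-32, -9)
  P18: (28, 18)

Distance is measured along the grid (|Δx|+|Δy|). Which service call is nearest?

P13

Distances from (-8, -8):
P4: |-23| + |-1| = 23 + 1 = 24 blocks
P5: |-14| + |5| = 14 + 5 = 19 blocks
P6: |29| + |-15| = 29 + 15 = 44 blocks
P7: |9| + |30| = 9 + 30 = 39 blocks
P8: |29| + |14| = 29 + 14 = 43 blocks
P9: |-19| + |-13| = 19 + 13 = 32 blocks
P10: |1| + |-17| = 1 + 17 = 18 blocks
P11: |-10| + |31| = 10 + 31 = 41 blocks
P12: |-2| + |19| = 2 + 19 = 21 blocks
P13: |5| + |7| = 5 + 7 = 12 blocks
P14: |-5| + |23| = 5 + 23 = 28 blocks
P15: |33| + |-22| = 33 + 22 = 55 blocks
P16: |-6| + |24| = 6 + 24 = 30 blocks
P17: |-24| + |-1| = 24 + 1 = 25 blocks
P18: |36| + |26| = 36 + 26 = 62 blocks
Minimum: P13 at 12 blocks.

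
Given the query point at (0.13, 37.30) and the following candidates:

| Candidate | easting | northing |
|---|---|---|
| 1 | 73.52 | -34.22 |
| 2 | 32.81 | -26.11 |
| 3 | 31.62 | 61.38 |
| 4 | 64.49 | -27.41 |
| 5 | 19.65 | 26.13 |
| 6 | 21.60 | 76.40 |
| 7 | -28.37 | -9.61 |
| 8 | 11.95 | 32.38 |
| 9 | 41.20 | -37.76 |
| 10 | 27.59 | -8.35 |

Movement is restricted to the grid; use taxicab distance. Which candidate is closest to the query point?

8

Distances from (0.13, 37.30):
1: 144.91
2: 96.09
3: 55.57
4: 129.07
5: 30.69
6: 60.57
7: 75.41
8: 16.74
9: 116.13
10: 73.11
Minimum: 8 at 16.74.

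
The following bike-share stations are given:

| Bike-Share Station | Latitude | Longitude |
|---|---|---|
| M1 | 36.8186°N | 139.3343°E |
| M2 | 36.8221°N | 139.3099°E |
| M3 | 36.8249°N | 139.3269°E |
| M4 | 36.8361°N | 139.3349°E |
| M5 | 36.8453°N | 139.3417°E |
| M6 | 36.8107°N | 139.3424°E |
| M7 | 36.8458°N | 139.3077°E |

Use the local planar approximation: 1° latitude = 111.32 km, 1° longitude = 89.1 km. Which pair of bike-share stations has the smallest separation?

M1 and M3

Pairwise distances:
M1–M2: 2.2087 km
M1–M3: 0.9626 km
M1–M4: 1.9488 km
M1–M5: 3.0445 km
M1–M6: 1.1377 km
M1–M7: 3.8452 km
M2–M3: 1.5464 km
M2–M4: 2.7186 km
M2–M5: 3.8338 km
M2–M6: 3.1616 km
M2–M7: 2.6456 km
M3–M4: 1.4362 km
M3–M5: 2.6260 km
M3–M6: 2.0991 km
M3–M7: 2.8878 km
M4–M5: 1.1899 km
M4–M6: 2.9054 km
M4–M7: 2.6532 km
M5–M6: 3.8522 km
M5–M7: 3.0299 km
M6–M7: 4.9826 km
Closest pair: M1–M3 at 0.9626 km.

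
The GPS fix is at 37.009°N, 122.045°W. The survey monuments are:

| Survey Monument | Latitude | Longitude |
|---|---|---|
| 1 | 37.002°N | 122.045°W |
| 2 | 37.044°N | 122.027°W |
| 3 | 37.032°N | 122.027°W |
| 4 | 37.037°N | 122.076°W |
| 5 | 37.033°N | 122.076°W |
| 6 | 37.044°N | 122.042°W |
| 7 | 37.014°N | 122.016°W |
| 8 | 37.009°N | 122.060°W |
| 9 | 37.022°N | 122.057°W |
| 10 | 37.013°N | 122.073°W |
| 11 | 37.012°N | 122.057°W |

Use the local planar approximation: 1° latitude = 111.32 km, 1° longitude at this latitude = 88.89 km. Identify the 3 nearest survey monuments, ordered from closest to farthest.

Distances from 37.009°N, 122.045°W:
1: 0.779 km
2: 4.212 km
3: 3.019 km
4: 4.160 km
5: 3.838 km
6: 3.905 km
7: 2.637 km
8: 1.333 km
9: 1.798 km
10: 2.528 km
11: 1.118 km
Sorted: 1 (0.779 km) < 11 (1.118 km) < 8 (1.333 km) < 9 (1.798 km) < 10 (2.528 km) < …

1, 11, 8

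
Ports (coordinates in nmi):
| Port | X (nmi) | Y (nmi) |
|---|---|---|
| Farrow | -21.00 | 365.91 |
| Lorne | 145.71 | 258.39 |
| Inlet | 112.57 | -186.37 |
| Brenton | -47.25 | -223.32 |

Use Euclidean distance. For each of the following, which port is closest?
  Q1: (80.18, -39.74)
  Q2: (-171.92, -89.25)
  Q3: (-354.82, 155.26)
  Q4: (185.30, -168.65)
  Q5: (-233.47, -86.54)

Q1 at (80.18, -39.74):
  Farrow: 418.08 nmi
  Lorne: 305.25 nmi
  Inlet: 150.16 nmi
  Brenton: 223.47 nmi
  → nearest: Inlet (150.16 nmi)
Q2 at (-171.92, -89.25):
  Farrow: 479.53 nmi
  Lorne: 470.90 nmi
  Inlet: 300.61 nmi
  Brenton: 183.08 nmi
  → nearest: Brenton (183.08 nmi)
Q3 at (-354.82, 155.26):
  Farrow: 394.73 nmi
  Lorne: 511.04 nmi
  Inlet: 578.93 nmi
  Brenton: 487.77 nmi
  → nearest: Farrow (394.73 nmi)
Q4 at (185.30, -168.65):
  Farrow: 572.99 nmi
  Lorne: 428.87 nmi
  Inlet: 74.86 nmi
  Brenton: 238.89 nmi
  → nearest: Inlet (74.86 nmi)
Q5 at (-233.47, -86.54):
  Farrow: 499.85 nmi
  Lorne: 512.60 nmi
  Inlet: 360.15 nmi
  Brenton: 231.06 nmi
  → nearest: Brenton (231.06 nmi)

Q1→Inlet; Q2→Brenton; Q3→Farrow; Q4→Inlet; Q5→Brenton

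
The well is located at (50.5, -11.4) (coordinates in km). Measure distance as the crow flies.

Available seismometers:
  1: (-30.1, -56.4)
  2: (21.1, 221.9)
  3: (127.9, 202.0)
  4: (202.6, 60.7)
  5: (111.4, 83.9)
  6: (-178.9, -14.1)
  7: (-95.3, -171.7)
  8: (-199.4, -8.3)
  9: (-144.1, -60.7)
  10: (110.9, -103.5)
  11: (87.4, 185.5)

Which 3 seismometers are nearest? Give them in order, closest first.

Distances from (50.5, -11.4):
1: 92.3 km
2: 235.1 km
3: 227.0 km
4: 168.3 km
5: 113.1 km
6: 229.4 km
7: 216.7 km
8: 249.9 km
9: 200.7 km
10: 110.1 km
11: 200.3 km
Sorted: 1 (92.3 km) < 10 (110.1 km) < 5 (113.1 km) < 4 (168.3 km) < 11 (200.3 km) < …

1, 10, 5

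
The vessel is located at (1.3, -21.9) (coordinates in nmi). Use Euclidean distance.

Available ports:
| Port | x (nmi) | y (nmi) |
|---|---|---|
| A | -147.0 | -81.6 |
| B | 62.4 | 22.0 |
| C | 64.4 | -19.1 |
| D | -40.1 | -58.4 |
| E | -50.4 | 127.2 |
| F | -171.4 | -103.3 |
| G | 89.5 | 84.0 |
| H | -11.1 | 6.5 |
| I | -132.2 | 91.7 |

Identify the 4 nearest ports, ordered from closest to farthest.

Distances from (1.3, -21.9):
A: 159.9 nmi
B: 75.2 nmi
C: 63.2 nmi
D: 55.2 nmi
E: 157.8 nmi
F: 190.9 nmi
G: 137.8 nmi
H: 31.0 nmi
I: 175.3 nmi
Sorted: H (31.0 nmi) < D (55.2 nmi) < C (63.2 nmi) < B (75.2 nmi) < G (137.8 nmi) < E (157.8 nmi) < …

H, D, C, B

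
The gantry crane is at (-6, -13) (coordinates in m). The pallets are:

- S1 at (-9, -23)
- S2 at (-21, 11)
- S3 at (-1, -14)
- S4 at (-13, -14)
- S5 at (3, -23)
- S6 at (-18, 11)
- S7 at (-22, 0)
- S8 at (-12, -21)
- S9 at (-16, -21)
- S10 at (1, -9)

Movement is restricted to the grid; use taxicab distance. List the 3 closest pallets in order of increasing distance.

Distances from (-6, -13):
S1: |-3| + |-10| = 3 + 10 = 13 m
S2: |-15| + |24| = 15 + 24 = 39 m
S3: |5| + |-1| = 5 + 1 = 6 m
S4: |-7| + |-1| = 7 + 1 = 8 m
S5: |9| + |-10| = 9 + 10 = 19 m
S6: |-12| + |24| = 12 + 24 = 36 m
S7: |-16| + |13| = 16 + 13 = 29 m
S8: |-6| + |-8| = 6 + 8 = 14 m
S9: |-10| + |-8| = 10 + 8 = 18 m
S10: |7| + |4| = 7 + 4 = 11 m
Sorted: S3 (6 m) < S4 (8 m) < S10 (11 m) < S1 (13 m) < S8 (14 m) < …

S3, S4, S10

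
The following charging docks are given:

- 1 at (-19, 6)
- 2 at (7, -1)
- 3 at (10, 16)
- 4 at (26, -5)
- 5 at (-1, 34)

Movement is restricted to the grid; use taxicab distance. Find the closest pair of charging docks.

Pairwise distances:
1–2: 33
1–3: 39
1–4: 56
1–5: 46
2–3: 20
2–4: 23
2–5: 43
3–4: 37
3–5: 29
4–5: 66
Closest pair: 2–3 at 20.

2 and 3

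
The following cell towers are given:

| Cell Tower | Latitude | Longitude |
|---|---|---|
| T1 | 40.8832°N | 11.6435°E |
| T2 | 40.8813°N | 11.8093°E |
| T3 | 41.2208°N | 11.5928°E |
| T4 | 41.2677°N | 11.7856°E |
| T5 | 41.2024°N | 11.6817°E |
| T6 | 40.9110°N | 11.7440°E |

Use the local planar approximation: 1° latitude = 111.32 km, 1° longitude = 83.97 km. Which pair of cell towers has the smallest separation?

T2 and T6

Pairwise distances:
T1–T2: √((-0.0019·111.32)² + (0.1658·83.97)²) = √(0.044736 + 193.828377) = 13.9238 km
T1–T3: √((0.3376·111.32)² + (-0.0507·83.97)²) = √(1412.379064 + 18.124424) = 37.8220 km
T1–T4: √((0.3845·111.32)² + (0.1421·83.97)²) = √(1832.057430 + 142.375893) = 44.4346 km
T1–T5: √((0.3192·111.32)² + (0.0382·83.97)²) = √(1262.618536 + 10.289044) = 35.6778 km
T1–T6: √((0.0278·111.32)² + (0.1005·83.97)²) = √(9.577143 + 71.216468) = 8.9885 km
T2–T3: √((0.3395·111.32)² + (-0.2165·83.97)²) = √(1428.321431 + 330.494402) = 41.9382 km
T2–T4: √((0.3864·111.32)² + (-0.0237·83.97)²) = √(1850.208325 + 3.960454) = 43.0601 km
T2–T5: √((0.3211·111.32)² + (-0.1276·83.97)²) = √(1277.694445 + 114.802053) = 37.3162 km
T2–T6: √((0.0297·111.32)² + (-0.0653·83.97)²) = √(10.930985 + 30.065932) = 6.4029 km
T3–T4: √((0.0469·111.32)² + (0.1928·83.97)²) = √(27.257880 + 262.097190) = 17.0104 km
T3–T5: √((-0.0184·111.32)² + (0.0889·83.97)²) = √(4.195484 + 55.725225) = 7.7408 km
T3–T6: √((-0.3098·111.32)² + (0.1512·83.97)²) = √(1189.348755 + 161.195120) = 36.7497 km
T4–T5: √((-0.0653·111.32)² + (-0.1039·83.97)²) = √(52.841210 + 76.116604) = 11.3560 km
T4–T6: √((-0.3567·111.32)² + (-0.0416·83.97)²) = √(1576.712875 + 12.202111) = 39.8612 km
T5–T6: √((-0.2914·111.32)² + (0.0623·83.97)²) = √(1052.265884 + 27.366824) = 32.8578 km
Closest pair: T2–T6 at 6.4029 km.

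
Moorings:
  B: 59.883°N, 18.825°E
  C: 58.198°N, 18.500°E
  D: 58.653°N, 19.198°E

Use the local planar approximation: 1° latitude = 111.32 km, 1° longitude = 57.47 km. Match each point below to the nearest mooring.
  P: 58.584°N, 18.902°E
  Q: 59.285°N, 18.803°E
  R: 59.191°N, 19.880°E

P at 58.584°N, 18.902°E:
  B: √((1.299·111.32)² + (-0.077·57.47)²) = √(20910.51348 + 19.58231) = 144.672 km
  C: √((-0.386·111.32)² + (-0.402·57.47)²) = √(1846.37965 + 533.74584) = 48.787 km
  D: √((0.069·111.32)² + (0.296·57.47)²) = √(58.99899 + 289.37820) = 18.665 km
  → nearest: D (18.665 km)
Q at 59.285°N, 18.803°E:
  B: √((0.598·111.32)² + (0.022·57.47)²) = √(4431.47969 + 1.59856) = 66.581 km
  C: √((-1.087·111.32)² + (-0.303·57.47)²) = √(14642.17130 + 303.22685) = 122.251 km
  D: √((-0.632·111.32)² + (0.395·57.47)²) = √(4949.71909 + 515.31951) = 73.926 km
  → nearest: B (66.581 km)
R at 59.191°N, 19.880°E:
  B: √((0.692·111.32)² + (-1.055·57.47)²) = √(5934.15088 + 3676.09997) = 98.032 km
  C: √((-0.993·111.32)² + (-1.380·57.47)²) = √(12219.25962 + 6289.85403) = 136.048 km
  D: √((-0.538·111.32)² + (-0.682·57.47)²) = √(3586.83126 + 1536.21197) = 71.575 km
  → nearest: D (71.575 km)

P→D; Q→B; R→D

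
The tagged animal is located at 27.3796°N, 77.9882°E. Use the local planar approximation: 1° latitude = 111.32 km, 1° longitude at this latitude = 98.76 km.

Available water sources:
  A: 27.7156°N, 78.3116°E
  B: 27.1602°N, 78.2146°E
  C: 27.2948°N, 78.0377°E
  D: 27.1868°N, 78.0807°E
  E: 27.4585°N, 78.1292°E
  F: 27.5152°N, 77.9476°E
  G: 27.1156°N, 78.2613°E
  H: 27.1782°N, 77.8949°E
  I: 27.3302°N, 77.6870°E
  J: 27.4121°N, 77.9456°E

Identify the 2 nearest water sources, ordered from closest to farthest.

Distances from 27.3796°N, 77.9882°E:
A: 49.1846 km
B: 33.1127 km
C: 10.6307 km
D: 23.3258 km
E: 16.4637 km
F: 15.6185 km
G: 39.8891 km
H: 24.2395 km
I: 30.2506 km
J: 5.5488 km
Sorted: J (5.5488 km) < C (10.6307 km) < F (15.6185 km) < E (16.4637 km) < …

J, C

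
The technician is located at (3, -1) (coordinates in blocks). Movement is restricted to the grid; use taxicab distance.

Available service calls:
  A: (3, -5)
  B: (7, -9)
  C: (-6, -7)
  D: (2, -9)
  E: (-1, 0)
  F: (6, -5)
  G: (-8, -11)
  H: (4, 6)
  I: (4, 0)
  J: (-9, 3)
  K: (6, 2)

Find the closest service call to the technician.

I

Distances from (3, -1):
A: |0| + |-4| = 0 + 4 = 4 blocks
B: |4| + |-8| = 4 + 8 = 12 blocks
C: |-9| + |-6| = 9 + 6 = 15 blocks
D: |-1| + |-8| = 1 + 8 = 9 blocks
E: |-4| + |1| = 4 + 1 = 5 blocks
F: |3| + |-4| = 3 + 4 = 7 blocks
G: |-11| + |-10| = 11 + 10 = 21 blocks
H: |1| + |7| = 1 + 7 = 8 blocks
I: |1| + |1| = 1 + 1 = 2 blocks
J: |-12| + |4| = 12 + 4 = 16 blocks
K: |3| + |3| = 3 + 3 = 6 blocks
Minimum: I at 2 blocks.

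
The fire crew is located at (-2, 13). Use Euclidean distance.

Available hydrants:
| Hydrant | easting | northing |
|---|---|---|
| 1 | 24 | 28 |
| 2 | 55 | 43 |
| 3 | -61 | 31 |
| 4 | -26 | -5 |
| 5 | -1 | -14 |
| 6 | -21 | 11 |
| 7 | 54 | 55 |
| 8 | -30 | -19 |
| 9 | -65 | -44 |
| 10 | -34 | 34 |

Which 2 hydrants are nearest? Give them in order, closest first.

Distances from (-2, 13):
1: 30.02
2: 64.41
3: 61.68
4: 30.00
5: 27.02
6: 19.10
7: 70.00
8: 42.52
9: 84.96
10: 38.28
Sorted: 6 (19.10) < 5 (27.02) < 4 (30.00) < 1 (30.02) < …

6, 5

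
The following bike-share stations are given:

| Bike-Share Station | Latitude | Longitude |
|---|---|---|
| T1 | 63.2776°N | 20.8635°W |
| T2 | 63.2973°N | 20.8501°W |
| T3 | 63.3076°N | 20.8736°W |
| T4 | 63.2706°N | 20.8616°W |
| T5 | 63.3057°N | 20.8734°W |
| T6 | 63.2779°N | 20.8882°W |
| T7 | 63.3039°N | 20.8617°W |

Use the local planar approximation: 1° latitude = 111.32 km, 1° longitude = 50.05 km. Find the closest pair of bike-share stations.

T3 and T5

Pairwise distances:
T1–T2: 2.2933 km
T1–T3: 3.3776 km
T1–T4: 0.7850 km
T1–T5: 3.1671 km
T1–T6: 1.2367 km
T1–T7: 2.9291 km
T2–T3: 1.6426 km
T2–T4: 3.0275 km
T2–T5: 1.4948 km
T2–T6: 2.8810 km
T2–T7: 0.9364 km
T3–T4: 4.1624 km
T3–T5: 0.2117 km
T3–T6: 3.3860 km
T3–T7: 0.7241 km
T4–T5: 3.9517 km
T4–T6: 1.5597 km
T4–T7: 3.7070 km
T5–T6: 3.1821 km
T5–T7: 0.6189 km
T6–T7: 3.1837 km
Closest pair: T3–T5 at 0.2117 km.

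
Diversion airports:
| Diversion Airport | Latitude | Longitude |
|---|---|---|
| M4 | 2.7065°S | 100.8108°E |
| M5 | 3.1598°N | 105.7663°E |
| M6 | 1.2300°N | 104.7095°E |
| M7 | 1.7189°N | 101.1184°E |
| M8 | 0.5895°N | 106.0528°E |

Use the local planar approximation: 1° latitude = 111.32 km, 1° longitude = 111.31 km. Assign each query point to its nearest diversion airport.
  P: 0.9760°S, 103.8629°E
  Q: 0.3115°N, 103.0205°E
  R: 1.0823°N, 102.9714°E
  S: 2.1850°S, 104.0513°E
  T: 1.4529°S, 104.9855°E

P→M6; Q→M6; R→M6; S→M4; T→M8

P at 0.9760°S, 103.8629°E:
  M4: √((-1.7305·111.32)² + (-3.0521·111.31)²) = √(37109.884493 + 115415.963985) = 390.5456 km
  M5: √((4.1358·111.32)² + (1.9034·111.31)²) = √(211965.633332 + 44887.818064) = 506.8071 km
  M6: √((2.2060·111.32)² + (0.8466·111.31)²) = √(60305.567892 + 8880.243895) = 263.0320 km
  M7: √((2.6949·111.32)² + (-2.7445·111.31)²) = √(89997.760814 + 93324.320339) = 428.1613 km
  M8: √((1.5655·111.32)² + (2.1899·111.31)²) = √(30370.541771 + 59417.849948) = 299.6471 km
  → nearest: M6 (263.0320 km)
Q at 0.3115°N, 103.0205°E:
  M4: √((-3.0180·111.32)² + (-2.2097·111.31)²) = √(112871.648033 + 60497.161310) = 416.3758 km
  M5: √((2.8483·111.32)² + (2.7458·111.31)²) = √(100535.132597 + 93412.752002) = 440.3951 km
  M6: √((0.9185·111.32)² + (1.6890·111.31)²) = √(10454.534897 + 35344.973847) = 214.0082 km
  M7: √((1.4074·111.32)² + (-1.9021·111.31)²) = √(24546.042888 + 44826.523291) = 263.3867 km
  M8: √((0.2780·111.32)² + (3.0323·111.31)²) = √(957.714333 + 113923.336916) = 338.9411 km
  → nearest: M6 (214.0082 km)
R at 1.0823°N, 102.9714°E:
  M4: √((-3.7888·111.32)² + (-2.1606·111.31)²) = √(177889.271565 + 57838.511679) = 485.5181 km
  M5: √((2.0775·111.32)² + (2.7949·111.31)²) = √(53484.564049 + 96783.408482) = 387.6441 km
  M6: √((0.1477·111.32)² + (1.7381·111.31)²) = √(270.338180 + 37429.832587) = 194.1653 km
  M7: √((0.6366·111.32)² + (-1.8530·111.31)²) = √(5022.034176 + 42542.127430) = 218.0921 km
  M8: √((-0.4928·111.32)² + (3.0814·111.31)²) = √(3009.454583 + 117642.575012) = 347.3500 km
  → nearest: M6 (194.1653 km)
S at 2.1850°S, 104.0513°E:
  M4: √((-0.5215·111.32)² + (-3.2405·111.31)²) = √(3370.194929 + 130104.529677) = 365.3419 km
  M5: √((5.3448·111.32)² + (1.7150·111.31)²) = √(354004.932124 + 36441.530981) = 624.8572 km
  M6: √((3.4150·111.32)² + (0.6582·111.31)²) = √(144519.952901 + 5367.649156) = 387.1532 km
  M7: √((3.9039·111.32)² + (-2.9329·111.31)²) = √(188861.643360 + 106576.849160) = 543.5425 km
  M8: √((2.7745·111.32)² + (2.0015·111.31)²) = √(95392.856472 + 49634.031774) = 380.8240 km
  → nearest: M4 (365.3419 km)
T at 1.4529°S, 104.9855°E:
  M4: √((-1.2536·111.32)² + (-4.1747·111.31)²) = √(19474.412384 + 215932.945696) = 485.1880 km
  M5: √((4.6127·111.32)² + (0.7808·111.31)²) = √(263667.629831 + 7553.495500) = 520.7889 km
  M6: √((2.6829·111.32)² + (-0.2760·111.31)²) = √(89198.051253 + 943.814249) = 300.2363 km
  M7: √((3.1718·111.32)² + (-3.8671·111.31)²) = √(124668.859043 + 185284.534581) = 556.7346 km
  M8: √((2.0424·111.32)² + (1.0673·111.31)²) = √(51692.555049 + 14113.716330) = 256.5273 km
  → nearest: M8 (256.5273 km)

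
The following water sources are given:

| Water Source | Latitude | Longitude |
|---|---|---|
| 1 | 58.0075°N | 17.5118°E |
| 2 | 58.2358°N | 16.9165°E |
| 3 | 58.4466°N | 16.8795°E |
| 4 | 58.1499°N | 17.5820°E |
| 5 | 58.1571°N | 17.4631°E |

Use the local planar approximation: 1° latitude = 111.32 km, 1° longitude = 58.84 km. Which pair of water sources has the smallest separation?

4 and 5

Pairwise distances:
4–5: 7.0418 km
1–4: 16.3813 km
1–5: 16.8982 km
2–3: 23.5670 km
2–5: 33.3338 km
2–4: 40.3087 km
1–2: 43.2760 km
3–5: 47.0931 km
3–4: 52.9101 km
1–3: 61.4288 km
Closest pair: 4–5 at 7.0418 km.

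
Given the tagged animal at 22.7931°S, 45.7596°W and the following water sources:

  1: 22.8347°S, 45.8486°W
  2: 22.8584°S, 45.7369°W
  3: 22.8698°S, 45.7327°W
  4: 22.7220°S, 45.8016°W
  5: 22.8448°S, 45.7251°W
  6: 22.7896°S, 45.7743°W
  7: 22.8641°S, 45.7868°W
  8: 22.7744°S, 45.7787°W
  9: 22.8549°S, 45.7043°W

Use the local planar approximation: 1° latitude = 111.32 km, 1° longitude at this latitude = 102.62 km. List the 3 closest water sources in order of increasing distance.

Distances from 22.7931°S, 45.7596°W:
1: √((-0.0416·111.32)² + (-0.0890·102.62)²) = √(21.445346 + 83.414977) = 10.2401 km
2: √((-0.0653·111.32)² + (0.0227·102.62)²) = √(52.841210 + 5.426449) = 7.6333 km
3: √((-0.0767·111.32)² + (0.0269·102.62)²) = √(72.901611 + 7.620239) = 8.9734 km
4: √((0.0711·111.32)² + (-0.0420·102.62)²) = √(62.644882 + 18.576445) = 9.0123 km
5: √((-0.0517·111.32)² + (0.0345·102.62)²) = √(33.122833 + 12.534361) = 6.7570 km
6: √((0.0035·111.32)² + (-0.0147·102.62)²) = √(0.151804 + 2.275614) = 1.5580 km
7: √((-0.0710·111.32)² + (-0.0272·102.62)²) = √(62.468790 + 7.791155) = 8.3821 km
8: √((0.0187·111.32)² + (-0.0191·102.62)²) = √(4.333408 + 3.841765) = 2.8592 km
9: √((-0.0618·111.32)² + (0.0553·102.62)²) = √(47.328566 + 32.204331) = 8.9181 km
Sorted: 6 (1.5580 km) < 8 (2.8592 km) < 5 (6.7570 km) < 2 (7.6333 km) < 7 (8.3821 km) < …

6, 8, 5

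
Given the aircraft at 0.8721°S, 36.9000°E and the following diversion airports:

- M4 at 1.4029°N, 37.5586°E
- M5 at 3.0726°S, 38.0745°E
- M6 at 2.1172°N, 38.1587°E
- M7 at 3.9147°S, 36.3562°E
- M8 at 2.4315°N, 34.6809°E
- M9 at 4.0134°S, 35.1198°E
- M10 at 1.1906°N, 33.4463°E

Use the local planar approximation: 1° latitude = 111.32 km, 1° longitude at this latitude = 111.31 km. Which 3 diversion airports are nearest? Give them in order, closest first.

M4, M5, M7

Distances from 0.8721°S, 36.9000°E:
M4: √((2.2750·111.32)² + (0.6586·111.31)²) = √(64137.082009 + 5374.175172) = 263.6499 km
M5: √((-2.2005·111.32)² + (1.1745·111.31)²) = √(60005.235027 + 17091.272862) = 277.6626 km
M6: √((2.9893·111.32)² + (1.2587·111.31)²) = √(110735.124834 + 19629.662374) = 361.0606 km
M7: √((-3.0426·111.32)² + (-0.5438·111.31)²) = √(114719.201962 + 3663.926661) = 344.0685 km
M8: √((3.3036·111.32)² + (-2.2191·111.31)²) = √(135245.028642 + 61012.962438) = 443.0101 km
M9: √((-3.1413·111.32)² + (-1.7802·111.31)²) = √(122282.757600 + 39265.032287) = 401.9301 km
M10: √((2.0627·111.32)² + (-3.4537·111.31)²) = √(52725.236019 + 147787.460556) = 447.7864 km
Sorted: M4 (263.6499 km) < M5 (277.6626 km) < M7 (344.0685 km) < M6 (361.0606 km) < M9 (401.9301 km) < …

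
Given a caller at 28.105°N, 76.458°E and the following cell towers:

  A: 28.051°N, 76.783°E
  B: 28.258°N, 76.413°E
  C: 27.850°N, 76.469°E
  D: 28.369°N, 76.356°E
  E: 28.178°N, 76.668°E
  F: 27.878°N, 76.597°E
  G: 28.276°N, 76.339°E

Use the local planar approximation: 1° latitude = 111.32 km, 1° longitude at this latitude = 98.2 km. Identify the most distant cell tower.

A

Distances from 28.105°N, 76.458°E:
A: √((-0.054·111.32)² + (0.325·98.2)²) = √(36.13549 + 1018.56723) = 32.476 km
B: √((0.153·111.32)² + (-0.045·98.2)²) = √(290.08766 + 19.52756) = 17.596 km
C: √((-0.255·111.32)² + (0.011·98.2)²) = √(805.79906 + 1.16683) = 28.407 km
D: √((0.264·111.32)² + (-0.102·98.2)²) = √(863.68276 + 100.32827) = 31.049 km
E: √((0.073·111.32)² + (0.210·98.2)²) = √(66.03773 + 425.26688) = 22.165 km
F: √((-0.227·111.32)² + (0.139·98.2)²) = √(638.55471 + 186.31704) = 28.721 km
G: √((0.171·111.32)² + (-0.119·98.2)²) = √(362.35864 + 136.55792) = 22.336 km
Maximum: A at 32.476 km.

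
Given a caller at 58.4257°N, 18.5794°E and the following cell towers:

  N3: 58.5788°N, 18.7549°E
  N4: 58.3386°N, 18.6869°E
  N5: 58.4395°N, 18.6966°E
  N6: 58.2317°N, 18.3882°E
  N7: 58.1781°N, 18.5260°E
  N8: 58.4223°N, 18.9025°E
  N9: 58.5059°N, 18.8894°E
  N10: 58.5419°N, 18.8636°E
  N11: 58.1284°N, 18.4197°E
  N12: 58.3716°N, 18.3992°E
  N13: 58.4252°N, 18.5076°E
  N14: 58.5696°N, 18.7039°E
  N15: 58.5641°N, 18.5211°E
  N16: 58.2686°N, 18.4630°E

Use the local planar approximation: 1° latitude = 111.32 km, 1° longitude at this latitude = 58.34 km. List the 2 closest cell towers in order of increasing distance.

N13, N5

Distances from 58.4257°N, 18.5794°E:
N3: 19.8821 km
N4: 11.5475 km
N5: 7.0079 km
N6: 24.3067 km
N7: 27.7383 km
N8: 18.8535 km
N9: 20.1690 km
N10: 21.0292 km
N11: 34.3819 km
N12: 12.1157 km
N13: 4.1892 km
N14: 17.5887 km
N15: 15.7777 km
N16: 18.7605 km
Sorted: N13 (4.1892 km) < N5 (7.0079 km) < N4 (11.5475 km) < N12 (12.1157 km) < …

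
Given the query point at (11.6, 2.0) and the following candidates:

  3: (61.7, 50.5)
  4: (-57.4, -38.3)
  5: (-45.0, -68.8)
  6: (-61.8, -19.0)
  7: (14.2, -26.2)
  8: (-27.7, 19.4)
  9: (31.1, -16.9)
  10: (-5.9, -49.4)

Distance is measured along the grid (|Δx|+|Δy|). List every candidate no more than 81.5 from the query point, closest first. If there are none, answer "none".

7, 9, 8, 10

Distances from (11.6, 2.0):
3: |50.1| + |48.5| = 50.1 + 48.5 = 98.6
4: |-69.0| + |-40.3| = 69.0 + 40.3 = 109.3
5: |-56.6| + |-70.8| = 56.6 + 70.8 = 127.4
6: |-73.4| + |-21.0| = 73.4 + 21.0 = 94.4
7: |2.6| + |-28.2| = 2.6 + 28.2 = 30.8
8: |-39.3| + |17.4| = 39.3 + 17.4 = 56.7
9: |19.5| + |-18.9| = 19.5 + 18.9 = 38.4
10: |-17.5| + |-51.4| = 17.5 + 51.4 = 68.9
Threshold 81.5: 7 (30.8), 9 (38.4), 8 (56.7), 10 (68.9) are within range.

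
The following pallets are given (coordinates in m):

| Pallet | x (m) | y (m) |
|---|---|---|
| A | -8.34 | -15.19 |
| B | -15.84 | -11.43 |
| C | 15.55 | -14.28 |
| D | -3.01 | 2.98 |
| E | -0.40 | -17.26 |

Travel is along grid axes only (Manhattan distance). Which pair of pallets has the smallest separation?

A and E

Pairwise distances:
A–B: |-7.50| + |3.76| = 7.50 + 3.76 = 11.26 m
A–C: |23.89| + |0.91| = 23.89 + 0.91 = 24.80 m
A–D: |5.33| + |18.17| = 5.33 + 18.17 = 23.50 m
A–E: |7.94| + |-2.07| = 7.94 + 2.07 = 10.01 m
B–C: |31.39| + |-2.85| = 31.39 + 2.85 = 34.24 m
B–D: |12.83| + |14.41| = 12.83 + 14.41 = 27.24 m
B–E: |15.44| + |-5.83| = 15.44 + 5.83 = 21.27 m
C–D: |-18.56| + |17.26| = 18.56 + 17.26 = 35.82 m
C–E: |-15.95| + |-2.98| = 15.95 + 2.98 = 18.93 m
D–E: |2.61| + |-20.24| = 2.61 + 20.24 = 22.85 m
Closest pair: A–E at 10.01 m.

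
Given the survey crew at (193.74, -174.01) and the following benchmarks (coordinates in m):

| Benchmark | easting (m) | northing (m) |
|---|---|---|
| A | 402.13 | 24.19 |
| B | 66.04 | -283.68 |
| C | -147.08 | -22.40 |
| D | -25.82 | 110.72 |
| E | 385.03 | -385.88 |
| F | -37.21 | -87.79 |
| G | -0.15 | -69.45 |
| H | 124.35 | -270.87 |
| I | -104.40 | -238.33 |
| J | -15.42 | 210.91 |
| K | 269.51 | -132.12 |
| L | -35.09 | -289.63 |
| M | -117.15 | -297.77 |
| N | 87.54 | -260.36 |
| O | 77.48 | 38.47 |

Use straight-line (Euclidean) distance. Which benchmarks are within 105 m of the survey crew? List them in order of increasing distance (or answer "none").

Distances from (193.74, -174.01):
A: √((208.39)² + (198.20)²) = √(43426.3921 + 39283.2400) = 287.59 m
B: √((-127.70)² + (-109.67)²) = √(16307.2900 + 12027.5089) = 168.33 m
C: √((-340.82)² + (151.61)²) = √(116158.2724 + 22985.5921) = 373.02 m
D: √((-219.56)² + (284.73)²) = √(48206.5936 + 81071.1729) = 359.55 m
E: √((191.29)² + (-211.87)²) = √(36591.8641 + 44888.8969) = 285.45 m
F: √((-230.95)² + (86.22)²) = √(53337.9025 + 7433.8884) = 246.52 m
G: √((-193.89)² + (104.56)²) = √(37593.3321 + 10932.7936) = 220.29 m
H: √((-69.39)² + (-96.86)²) = √(4814.9721 + 9381.8596) = 119.15 m
I: √((-298.14)² + (-64.32)²) = √(88887.4596 + 4137.0624) = 305.00 m
J: √((-209.16)² + (384.92)²) = √(43747.9056 + 148163.4064) = 438.08 m
K: √((75.77)² + (41.89)²) = √(5741.0929 + 1754.7721) = 86.58 m
L: √((-228.83)² + (-115.62)²) = √(52363.1689 + 13367.9844) = 256.38 m
M: √((-310.89)² + (-123.76)²) = √(96652.5921 + 15316.5376) = 334.62 m
N: √((-106.20)² + (-86.35)²) = √(11278.4400 + 7456.3225) = 136.87 m
O: √((-116.26)² + (212.48)²) = √(13516.3876 + 45147.7504) = 242.21 m
Threshold 105 m: K (86.58 m) is within range.

K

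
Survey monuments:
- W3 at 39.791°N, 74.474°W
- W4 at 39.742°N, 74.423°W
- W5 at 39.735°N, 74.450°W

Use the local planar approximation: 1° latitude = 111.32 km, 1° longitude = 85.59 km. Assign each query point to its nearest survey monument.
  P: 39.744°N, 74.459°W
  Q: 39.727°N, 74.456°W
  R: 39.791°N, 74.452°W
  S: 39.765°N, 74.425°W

P at 39.744°N, 74.459°W:
  W3: √((0.047·111.32)² + (-0.015·85.59)²) = √(27.37424 + 1.64827) = 5.387 km
  W4: √((-0.002·111.32)² + (0.036·85.59)²) = √(0.04957 + 9.49404) = 3.089 km
  W5: √((-0.009·111.32)² + (0.009·85.59)²) = √(1.00376 + 0.59338) = 1.264 km
  → nearest: W5 (1.264 km)
Q at 39.727°N, 74.456°W:
  W3: √((0.064·111.32)² + (-0.018·85.59)²) = √(50.75822 + 2.37351) = 7.289 km
  W4: √((0.015·111.32)² + (0.033·85.59)²) = √(2.78823 + 7.97763) = 3.281 km
  W5: √((0.008·111.32)² + (0.006·85.59)²) = √(0.79310 + 0.26372) = 1.028 km
  → nearest: W5 (1.028 km)
R at 39.791°N, 74.452°W:
  W3: √((0.000·111.32)² + (-0.022·85.59)²) = √(0.00000 + 3.54561) = 1.883 km
  W4: √((-0.049·111.32)² + (0.029·85.59)²) = √(29.75353 + 6.16087) = 5.993 km
  W5: √((-0.056·111.32)² + (0.002·85.59)²) = √(38.86176 + 0.02930) = 6.236 km
  → nearest: W3 (1.883 km)
S at 39.765°N, 74.425°W:
  W3: √((0.026·111.32)² + (-0.049·85.59)²) = √(8.37709 + 17.58888) = 5.096 km
  W4: √((-0.023·111.32)² + (0.002·85.59)²) = √(6.55544 + 0.02930) = 2.566 km
  W5: √((-0.030·111.32)² + (-0.025·85.59)²) = √(11.15293 + 4.57853) = 3.966 km
  → nearest: W4 (2.566 km)

P→W5; Q→W5; R→W3; S→W4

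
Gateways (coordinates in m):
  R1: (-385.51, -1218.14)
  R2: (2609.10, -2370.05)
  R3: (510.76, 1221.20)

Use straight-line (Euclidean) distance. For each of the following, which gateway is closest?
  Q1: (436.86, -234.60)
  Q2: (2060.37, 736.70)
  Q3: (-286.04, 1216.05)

Q1→R1; Q2→R3; Q3→R3

Q1 at (436.86, -234.60):
  R1: 1282.05 m
  R2: 3046.11 m
  R3: 1457.67 m
  → nearest: R1 (1282.05 m)
Q2 at (2060.37, 736.70):
  R1: 3131.09 m
  R2: 3154.84 m
  R3: 1623.59 m
  → nearest: R3 (1623.59 m)
Q3 at (-286.04, 1216.05):
  R1: 2436.22 m
  R2: 4608.90 m
  R3: 796.82 m
  → nearest: R3 (796.82 m)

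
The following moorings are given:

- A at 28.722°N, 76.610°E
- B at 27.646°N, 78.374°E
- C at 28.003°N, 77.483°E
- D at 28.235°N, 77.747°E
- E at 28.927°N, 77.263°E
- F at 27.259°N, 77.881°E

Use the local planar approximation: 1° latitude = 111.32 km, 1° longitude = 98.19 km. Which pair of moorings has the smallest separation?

C and D

Pairwise distances:
C–D: 36.592 km
B–F: 64.802 km
A–E: 68.058 km
B–D: 89.941 km
D–E: 90.513 km
C–F: 91.579 km
B–C: 96.091 km
C–E: 105.104 km
D–F: 109.442 km
A–C: 117.278 km
A–D: 124.109 km
B–E: 179.542 km
E–F: 195.346 km
A–F: 205.180 km
A–B: 210.590 km
Closest pair: C–D at 36.592 km.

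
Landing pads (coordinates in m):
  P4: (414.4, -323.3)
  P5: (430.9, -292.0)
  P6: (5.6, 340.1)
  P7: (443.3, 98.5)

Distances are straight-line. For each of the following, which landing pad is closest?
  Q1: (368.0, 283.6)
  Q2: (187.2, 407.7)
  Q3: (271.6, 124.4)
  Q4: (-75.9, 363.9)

Q1→P7; Q2→P6; Q3→P7; Q4→P6

Q1 at (368.0, 283.6):
  P4: √((46.4)² + (-606.9)²) = √(2152.960 + 368327.610) = 608.7 m
  P5: √((62.9)² + (-575.6)²) = √(3956.410 + 331315.360) = 579.0 m
  P6: √((-362.4)² + (56.5)²) = √(131333.760 + 3192.250) = 366.8 m
  P7: √((75.3)² + (-185.1)²) = √(5670.090 + 34262.010) = 199.8 m
  → nearest: P7 (199.8 m)
Q2 at (187.2, 407.7):
  P4: √((227.2)² + (-731.0)²) = √(51619.840 + 534361.000) = 765.5 m
  P5: √((243.7)² + (-699.7)²) = √(59389.690 + 489580.090) = 740.9 m
  P6: √((-181.6)² + (-67.6)²) = √(32978.560 + 4569.760) = 193.8 m
  P7: √((256.1)² + (-309.2)²) = √(65587.210 + 95604.640) = 401.5 m
  → nearest: P6 (193.8 m)
Q3 at (271.6, 124.4):
  P4: √((142.8)² + (-447.7)²) = √(20391.840 + 200435.290) = 469.9 m
  P5: √((159.3)² + (-416.4)²) = √(25376.490 + 173388.960) = 445.8 m
  P6: √((-266.0)² + (215.7)²) = √(70756.000 + 46526.490) = 342.5 m
  P7: √((171.7)² + (-25.9)²) = √(29480.890 + 670.810) = 173.6 m
  → nearest: P7 (173.6 m)
Q4 at (-75.9, 363.9):
  P4: √((490.3)² + (-687.2)²) = √(240394.090 + 472243.840) = 844.2 m
  P5: √((506.8)² + (-655.9)²) = √(256846.240 + 430204.810) = 828.9 m
  P6: √((81.5)² + (-23.8)²) = √(6642.250 + 566.440) = 84.9 m
  P7: √((519.2)² + (-265.4)²) = √(269568.640 + 70437.160) = 583.1 m
  → nearest: P6 (84.9 m)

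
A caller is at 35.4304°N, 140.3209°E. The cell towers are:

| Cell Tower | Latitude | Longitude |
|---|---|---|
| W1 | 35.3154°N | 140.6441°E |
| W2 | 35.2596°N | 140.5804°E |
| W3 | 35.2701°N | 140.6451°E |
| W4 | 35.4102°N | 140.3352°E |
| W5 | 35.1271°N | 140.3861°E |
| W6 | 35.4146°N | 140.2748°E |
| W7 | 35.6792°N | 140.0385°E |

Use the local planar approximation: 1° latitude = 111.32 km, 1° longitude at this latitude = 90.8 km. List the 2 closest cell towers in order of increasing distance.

W4, W6

Distances from 35.4304°N, 140.3209°E:
W1: √((-0.1150·111.32)² + (0.3232·90.8)²) = √(163.886083 + 861.220584) = 32.0173 km
W2: √((-0.1708·111.32)² + (0.2595·90.8)²) = √(361.511509 + 555.196119) = 30.2772 km
W3: √((-0.1603·111.32)² + (0.3242·90.8)²) = √(318.429606 + 866.558164) = 34.4237 km
W4: √((-0.0202·111.32)² + (0.0143·90.8)²) = √(5.056490 + 1.685946) = 2.5966 km
W5: √((-0.3033·111.32)² + (0.0652·90.8)²) = √(1139.964208 + 35.048294) = 34.2785 km
W6: √((-0.0158·111.32)² + (-0.0461·90.8)²) = √(3.093574 + 17.521591) = 4.5404 km
W7: √((0.2488·111.32)² + (-0.2824·90.8)²) = √(767.091459 + 657.508061) = 37.7439 km
Sorted: W4 (2.5966 km) < W6 (4.5404 km) < W2 (30.2772 km) < W1 (32.0173 km) < …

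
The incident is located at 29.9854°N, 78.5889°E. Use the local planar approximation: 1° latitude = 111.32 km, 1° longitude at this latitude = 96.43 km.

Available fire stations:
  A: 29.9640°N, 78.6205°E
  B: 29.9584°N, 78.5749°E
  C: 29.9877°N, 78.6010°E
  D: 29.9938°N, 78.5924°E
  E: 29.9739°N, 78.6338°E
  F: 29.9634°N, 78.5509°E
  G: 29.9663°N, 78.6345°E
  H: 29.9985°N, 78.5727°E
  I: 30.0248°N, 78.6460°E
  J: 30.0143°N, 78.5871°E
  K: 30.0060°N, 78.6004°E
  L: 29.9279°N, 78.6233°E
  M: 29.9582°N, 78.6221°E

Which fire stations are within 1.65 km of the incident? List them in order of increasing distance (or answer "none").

D, C

Distances from 29.9854°N, 78.5889°E:
A: √((-0.0214·111.32)² + (0.0316·96.43)²) = √(5.675106 + 9.285355) = 3.8679 km
B: √((-0.0270·111.32)² + (-0.0140·96.43)²) = √(9.033872 + 1.822554) = 3.2949 km
C: √((0.0023·111.32)² + (0.0121·96.43)²) = √(0.065554 + 1.361429) = 1.1946 km
D: √((0.0084·111.32)² + (0.0035·96.43)²) = √(0.874390 + 0.113910) = 0.9941 km
E: √((-0.0115·111.32)² + (0.0449·96.43)²) = √(1.638861 + 18.746363) = 4.5150 km
F: √((-0.0220·111.32)² + (-0.0380·96.43)²) = √(5.997797 + 13.427388) = 4.4074 km
G: √((-0.0191·111.32)² + (0.0456·96.43)²) = √(4.520777 + 19.335438) = 4.8843 km
H: √((0.0131·111.32)² + (-0.0162·96.43)²) = √(2.126616 + 2.440363) = 2.1370 km
I: √((0.0394·111.32)² + (0.0571·96.43)²) = √(19.237066 + 30.317721) = 7.0395 km
J: √((0.0289·111.32)² + (-0.0018·96.43)²) = √(10.350041 + 0.030128) = 3.2218 km
K: √((0.0206·111.32)² + (0.0115·96.43)²) = √(5.258730 + 1.229759) = 2.5473 km
L: √((-0.0575·111.32)² + (0.0344·96.43)²) = √(40.971521 + 11.003763) = 7.2094 km
M: √((-0.0272·111.32)² + (0.0332·96.43)²) = √(9.168203 + 10.249449) = 4.4065 km
Threshold 1.65 km: D (0.9941 km), C (1.1946 km) are within range.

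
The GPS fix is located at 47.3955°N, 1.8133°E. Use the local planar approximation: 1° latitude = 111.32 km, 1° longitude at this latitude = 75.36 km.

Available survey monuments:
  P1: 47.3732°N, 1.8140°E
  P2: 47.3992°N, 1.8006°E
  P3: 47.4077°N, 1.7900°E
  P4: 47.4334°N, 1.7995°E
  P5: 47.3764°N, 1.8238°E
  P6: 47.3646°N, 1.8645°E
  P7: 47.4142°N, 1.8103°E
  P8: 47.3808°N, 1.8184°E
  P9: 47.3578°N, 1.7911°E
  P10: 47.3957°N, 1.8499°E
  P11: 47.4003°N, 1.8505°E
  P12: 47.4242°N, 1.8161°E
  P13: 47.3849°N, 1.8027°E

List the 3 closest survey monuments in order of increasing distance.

Distances from 47.3955°N, 1.8133°E:
P1: √((-0.0223·111.32)² + (0.0007·75.36)²) = √(6.162488 + 0.002783) = 2.4830 km
P2: √((0.0037·111.32)² + (-0.0127·75.36)²) = √(0.169648 + 0.915987) = 1.0419 km
P3: √((0.0122·111.32)² + (-0.0233·75.36)²) = √(1.844446 + 3.083143) = 2.2198 km
P4: √((0.0379·111.32)² + (-0.0138·75.36)²) = √(17.800197 + 1.081533) = 4.3453 km
P5: √((-0.0191·111.32)² + (0.0105·75.36)²) = √(4.520777 + 0.626124) = 2.2687 km
P6: √((-0.0309·111.32)² + (0.0512·75.36)²) = √(11.832141 + 14.887497) = 5.1691 km
P7: √((0.0187·111.32)² + (-0.0030·75.36)²) = √(4.333408 + 0.051112) = 2.0939 km
P8: √((-0.0147·111.32)² + (0.0051·75.36)²) = √(2.677818 + 0.147714) = 1.6809 km
P9: √((-0.0377·111.32)² + (-0.0222·75.36)²) = √(17.612828 + 2.798902) = 4.5179 km
P10: √((0.0002·111.32)² + (0.0366·75.36)²) = √(0.000496 + 7.607535) = 2.7583 km
P11: √((0.0048·111.32)² + (0.0372·75.36)²) = √(0.285515 + 7.859007) = 2.8539 km
P12: √((0.0287·111.32)² + (0.0028·75.36)²) = √(10.207284 + 0.044524) = 3.2018 km
P13: √((-0.0106·111.32)² + (-0.0106·75.36)²) = √(1.392381 + 0.638107) = 1.4250 km
Sorted: P2 (1.0419 km) < P13 (1.4250 km) < P8 (1.6809 km) < P7 (2.0939 km) < P3 (2.2198 km) < …

P2, P13, P8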